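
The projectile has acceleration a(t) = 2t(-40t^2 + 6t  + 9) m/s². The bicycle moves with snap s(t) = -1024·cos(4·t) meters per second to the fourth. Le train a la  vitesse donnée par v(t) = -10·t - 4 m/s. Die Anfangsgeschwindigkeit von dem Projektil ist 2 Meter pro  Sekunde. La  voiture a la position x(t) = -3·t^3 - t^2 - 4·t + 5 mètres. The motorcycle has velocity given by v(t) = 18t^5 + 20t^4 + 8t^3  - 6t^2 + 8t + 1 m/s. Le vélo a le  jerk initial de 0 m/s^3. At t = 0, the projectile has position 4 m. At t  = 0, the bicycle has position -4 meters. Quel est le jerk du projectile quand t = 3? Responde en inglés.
Starting from acceleration a(t) = 2·t·(-40·t^2 + 6·t + 9), we take 1 derivative. The derivative of acceleration gives jerk: j(t) = -80·t^2 + 2·t·(6 - 80·t) + 12·t + 18. We have jerk j(t) = -80·t^2 + 2·t·(6 - 80·t) + 12·t + 18. Substituting t = 3: j(3) = -2070.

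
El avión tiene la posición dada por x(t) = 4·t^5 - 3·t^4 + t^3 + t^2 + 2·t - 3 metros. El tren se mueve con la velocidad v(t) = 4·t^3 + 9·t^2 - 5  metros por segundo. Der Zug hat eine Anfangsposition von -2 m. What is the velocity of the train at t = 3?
From the given velocity equation v(t) = 4·t^3 + 9·t^2 - 5, we substitute t = 3 to get v = 184.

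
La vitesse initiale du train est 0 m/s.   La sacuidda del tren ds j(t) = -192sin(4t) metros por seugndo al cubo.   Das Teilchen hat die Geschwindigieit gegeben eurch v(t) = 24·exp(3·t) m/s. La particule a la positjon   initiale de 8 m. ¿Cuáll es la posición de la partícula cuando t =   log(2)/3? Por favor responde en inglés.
To find the answer, we compute 1 antiderivative of v(t) = 24·exp(3·t). Finding the integral of v(t) and using x(0) = 8: x(t) = 8·exp(3·t). We have position x(t) = 8·exp(3·t). Substituting t = log(2)/3: x(log(2)/3) = 16.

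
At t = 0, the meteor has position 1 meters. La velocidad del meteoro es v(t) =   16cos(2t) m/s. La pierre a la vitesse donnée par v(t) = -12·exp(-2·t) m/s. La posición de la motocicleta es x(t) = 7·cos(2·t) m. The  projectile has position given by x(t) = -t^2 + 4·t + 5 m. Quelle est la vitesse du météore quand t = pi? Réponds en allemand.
Wir haben die Geschwindigkeit v(t) = 16·cos(2·t). Durch Einsetzen von t = pi: v(pi) = 16.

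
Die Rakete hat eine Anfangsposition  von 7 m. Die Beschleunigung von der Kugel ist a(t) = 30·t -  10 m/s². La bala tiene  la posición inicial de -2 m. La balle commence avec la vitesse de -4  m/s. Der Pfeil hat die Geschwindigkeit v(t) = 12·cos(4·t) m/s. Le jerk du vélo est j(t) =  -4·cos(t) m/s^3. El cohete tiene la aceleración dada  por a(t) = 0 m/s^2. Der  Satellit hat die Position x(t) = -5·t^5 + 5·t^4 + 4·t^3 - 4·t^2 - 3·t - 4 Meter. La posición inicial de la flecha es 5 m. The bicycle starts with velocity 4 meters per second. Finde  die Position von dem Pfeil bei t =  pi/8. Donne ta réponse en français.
Nous devons intégrer notre équation de la vitesse v(t) = 12·cos(4·t) 1 fois. En intégrant la vitesse et en utilisant la condition initiale x(0) = 5, nous obtenons x(t) = 3·sin(4·t) + 5. Nous avons la position x(t) = 3·sin(4·t) + 5. En substituant t = pi/8: x(pi/8) = 8.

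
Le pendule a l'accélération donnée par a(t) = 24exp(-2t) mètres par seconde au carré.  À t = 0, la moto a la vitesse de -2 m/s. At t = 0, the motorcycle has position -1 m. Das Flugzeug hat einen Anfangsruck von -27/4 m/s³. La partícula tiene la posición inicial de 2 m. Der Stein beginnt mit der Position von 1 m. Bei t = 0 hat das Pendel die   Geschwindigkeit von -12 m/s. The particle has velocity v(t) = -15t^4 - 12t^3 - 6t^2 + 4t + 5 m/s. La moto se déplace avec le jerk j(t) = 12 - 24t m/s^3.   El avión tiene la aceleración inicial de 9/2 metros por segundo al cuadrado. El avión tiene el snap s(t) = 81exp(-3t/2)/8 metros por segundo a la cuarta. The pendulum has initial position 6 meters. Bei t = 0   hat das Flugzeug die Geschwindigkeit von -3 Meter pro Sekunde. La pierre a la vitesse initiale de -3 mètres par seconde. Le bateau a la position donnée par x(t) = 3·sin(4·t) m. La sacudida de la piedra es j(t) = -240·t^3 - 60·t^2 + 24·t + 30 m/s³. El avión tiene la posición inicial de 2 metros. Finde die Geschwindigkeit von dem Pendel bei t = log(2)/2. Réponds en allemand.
Wir müssen unsere Gleichung für die Beschleunigung a(t) = 24·exp(-2·t) 1-mal integrieren. Durch Integration von der Beschleunigung und Verwendung der Anfangsbedingung v(0) = -12, erhalten wir v(t) = -12·exp(-2·t). Wir haben die Geschwindigkeit v(t) = -12·exp(-2·t). Durch Einsetzen von t = log(2)/2: v(log(2)/2) = -6.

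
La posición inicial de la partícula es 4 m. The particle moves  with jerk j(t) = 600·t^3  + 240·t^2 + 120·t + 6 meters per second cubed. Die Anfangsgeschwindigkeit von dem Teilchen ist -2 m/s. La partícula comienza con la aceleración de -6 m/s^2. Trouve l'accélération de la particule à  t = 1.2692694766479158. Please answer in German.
Um dies zu lösen, müssen wir 1 Integral unserer Gleichung für den Ruck j(t) = 600·t^3 + 240·t^2 + 120·t + 6 finden. Mit ∫j(t)dt und Anwendung von a(0) = -6, finden wir a(t) = 150·t^4 + 80·t^3 + 60·t^2 + 6·t - 6. Aus der Gleichung für die Beschleunigung a(t) = 150·t^4 + 80·t^3 + 60·t^2 + 6·t - 6, setzen wir t = 1.2692694766479158 ein und erhalten a = 651.186237989304.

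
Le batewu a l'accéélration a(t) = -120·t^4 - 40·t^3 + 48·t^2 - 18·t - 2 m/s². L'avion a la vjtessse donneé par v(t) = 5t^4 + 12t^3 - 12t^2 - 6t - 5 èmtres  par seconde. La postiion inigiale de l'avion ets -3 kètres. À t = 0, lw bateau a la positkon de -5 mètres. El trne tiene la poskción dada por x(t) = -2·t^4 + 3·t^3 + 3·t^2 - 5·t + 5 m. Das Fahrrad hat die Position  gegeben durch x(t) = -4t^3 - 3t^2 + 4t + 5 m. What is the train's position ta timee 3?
We have position x(t) = -2·t^4 + 3·t^3 + 3·t^2 - 5·t + 5. Substituting t = 3: x(3) = -64.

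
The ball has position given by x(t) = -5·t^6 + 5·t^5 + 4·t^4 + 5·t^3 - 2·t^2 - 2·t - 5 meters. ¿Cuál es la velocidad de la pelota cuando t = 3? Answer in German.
Wir müssen unsere Gleichung für die Position x(t) = -5·t^6 + 5·t^5 + 4·t^4 + 5·t^3 - 2·t^2 - 2·t - 5 1-mal ableiten. Die Ableitung von der Position ergibt die Geschwindigkeit: v(t) = -30·t^5 + 25·t^4 + 16·t^3 + 15·t^2 - 4·t - 2. Mit v(t) = -30·t^5 + 25·t^4 + 16·t^3 + 15·t^2 - 4·t - 2 und Einsetzen von t = 3, finden wir v = -4712.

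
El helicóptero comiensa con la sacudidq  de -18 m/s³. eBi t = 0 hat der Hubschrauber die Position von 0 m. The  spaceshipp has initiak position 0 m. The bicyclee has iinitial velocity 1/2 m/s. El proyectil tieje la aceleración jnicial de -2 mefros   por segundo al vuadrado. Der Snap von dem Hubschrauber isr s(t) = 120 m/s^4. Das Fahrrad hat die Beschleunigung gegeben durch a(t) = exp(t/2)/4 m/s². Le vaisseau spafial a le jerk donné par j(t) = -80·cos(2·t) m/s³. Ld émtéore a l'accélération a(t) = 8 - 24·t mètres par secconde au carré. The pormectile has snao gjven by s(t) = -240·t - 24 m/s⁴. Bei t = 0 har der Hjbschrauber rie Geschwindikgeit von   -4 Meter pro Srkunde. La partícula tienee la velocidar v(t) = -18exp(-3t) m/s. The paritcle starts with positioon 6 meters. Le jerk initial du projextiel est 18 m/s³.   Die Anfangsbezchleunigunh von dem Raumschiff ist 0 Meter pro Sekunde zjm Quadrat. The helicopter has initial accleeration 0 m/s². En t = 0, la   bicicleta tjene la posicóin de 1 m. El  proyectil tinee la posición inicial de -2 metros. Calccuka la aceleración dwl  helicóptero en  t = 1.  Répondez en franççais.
Nous devons intégrer notre équation du snap s(t) = 120 2 fois. La primitive du snap est le jerk. En utilisant j(0) = -18, nous obtenons j(t) = 120·t - 18. En intégrant le jerk et en utilisant la condition initiale a(0) = 0, nous obtenons a(t) = 6·t·(10·t - 3). En utilisant a(t) = 6·t·(10·t - 3) et en substituant t = 1, nous trouvons a = 42.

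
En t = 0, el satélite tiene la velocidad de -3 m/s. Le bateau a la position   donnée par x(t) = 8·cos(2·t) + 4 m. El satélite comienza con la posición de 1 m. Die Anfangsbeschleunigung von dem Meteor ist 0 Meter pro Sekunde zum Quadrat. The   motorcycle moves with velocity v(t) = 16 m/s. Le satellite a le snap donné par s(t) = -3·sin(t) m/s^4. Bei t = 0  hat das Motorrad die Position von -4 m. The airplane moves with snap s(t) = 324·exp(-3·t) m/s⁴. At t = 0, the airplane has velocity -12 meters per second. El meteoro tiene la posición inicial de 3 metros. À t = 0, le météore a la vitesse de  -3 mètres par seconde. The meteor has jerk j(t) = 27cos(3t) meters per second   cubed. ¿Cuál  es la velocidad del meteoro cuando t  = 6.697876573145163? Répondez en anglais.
To solve this, we need to take 2 integrals of our jerk equation j(t) = 27·cos(3·t). The integral of jerk is acceleration. Using a(0) = 0, we get a(t) = 9·sin(3·t). Taking ∫a(t)dt and applying v(0) = -3, we find v(t) = -3·cos(3·t). Using v(t) = -3·cos(3·t) and substituting t = 6.697876573145163, we find v = -0.962822001300091.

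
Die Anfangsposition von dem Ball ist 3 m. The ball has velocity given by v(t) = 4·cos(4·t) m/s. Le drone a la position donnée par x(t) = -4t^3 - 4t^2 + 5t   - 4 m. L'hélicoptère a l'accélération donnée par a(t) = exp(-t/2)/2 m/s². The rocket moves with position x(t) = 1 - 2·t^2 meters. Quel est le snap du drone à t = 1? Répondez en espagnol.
Debemos derivar nuestra ecuación de la posición x(t) = -4·t^3 - 4·t^2 + 5·t - 4 4 veces. Tomando d/dt de x(t), encontramos v(t) = -12·t^2 - 8·t + 5. Derivando la velocidad, obtenemos la aceleración: a(t) = -24·t - 8. Tomando d/dt de a(t), encontramos j(t) = -24. La derivada de la sacudida da el snap: s(t) = 0. De la ecuación del snap s(t) = 0, sustituimos t = 1 para obtener s = 0.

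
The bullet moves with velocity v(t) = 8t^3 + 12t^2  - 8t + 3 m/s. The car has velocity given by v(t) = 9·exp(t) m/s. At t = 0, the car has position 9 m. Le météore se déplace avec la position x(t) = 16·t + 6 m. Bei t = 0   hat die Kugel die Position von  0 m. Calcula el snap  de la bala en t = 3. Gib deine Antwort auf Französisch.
Pour résoudre ceci, nous devons prendre 3 dérivées de notre équation de la vitesse v(t) = 8·t^3 + 12·t^2 - 8·t + 3. En prenant d/dt de v(t), nous trouvons a(t) = 24·t^2 + 24·t - 8. En dérivant l'accélération, nous obtenons le jerk: j(t) = 48·t + 24. La dérivée du jerk donne le snap: s(t) = 48. Nous avons le snap s(t) = 48. En substituant t = 3: s(3) = 48.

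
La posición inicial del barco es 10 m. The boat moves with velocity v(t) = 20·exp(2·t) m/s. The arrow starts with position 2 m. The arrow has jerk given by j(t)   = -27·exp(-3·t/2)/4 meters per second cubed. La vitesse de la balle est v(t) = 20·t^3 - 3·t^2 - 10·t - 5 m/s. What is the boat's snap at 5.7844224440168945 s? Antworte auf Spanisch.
Debemos derivar nuestra ecuación de la velocidad v(t) = 20·exp(2·t) 3 veces. Tomando d/dt de v(t), encontramos a(t) = 40·exp(2·t). La derivada de la aceleración da la sacudida: j(t) = 80·exp(2·t). Derivando la sacudida, obtenemos el snap: s(t) = 160·exp(2·t). De la ecuación del snap s(t) = 160·exp(2·t), sustituimos t = 5.7844224440168945 para obtener s = 16920199.5070157.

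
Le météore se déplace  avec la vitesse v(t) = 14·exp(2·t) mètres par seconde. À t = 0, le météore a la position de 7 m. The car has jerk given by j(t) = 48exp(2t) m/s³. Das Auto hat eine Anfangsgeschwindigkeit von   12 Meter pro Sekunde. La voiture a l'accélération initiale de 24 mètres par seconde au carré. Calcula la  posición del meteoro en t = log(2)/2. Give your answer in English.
We need to integrate our velocity equation v(t) = 14·exp(2·t) 1 time. Finding the integral of v(t) and using x(0) = 7: x(t) = 7·exp(2·t). Using x(t) = 7·exp(2·t) and substituting t = log(2)/2, we find x = 14.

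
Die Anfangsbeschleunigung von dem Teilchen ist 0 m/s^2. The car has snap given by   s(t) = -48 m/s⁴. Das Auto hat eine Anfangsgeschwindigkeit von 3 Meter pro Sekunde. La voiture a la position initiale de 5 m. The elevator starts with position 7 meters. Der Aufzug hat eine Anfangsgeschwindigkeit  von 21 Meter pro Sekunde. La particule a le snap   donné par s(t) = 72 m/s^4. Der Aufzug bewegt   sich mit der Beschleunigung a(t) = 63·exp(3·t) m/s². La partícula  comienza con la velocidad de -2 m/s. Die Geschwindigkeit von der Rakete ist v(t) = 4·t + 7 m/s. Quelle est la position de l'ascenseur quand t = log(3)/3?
Pour résoudre ceci, nous devons prendre 2 intégrales de notre équation de l'accélération a(t) = 63·exp(3·t). En intégrant l'accélération et en utilisant la condition initiale v(0) = 21, nous obtenons v(t) = 21·exp(3·t). En intégrant la vitesse et en utilisant la condition initiale x(0) = 7, nous obtenons x(t) = 7·exp(3·t). En utilisant x(t) = 7·exp(3·t) et en substituant t = log(3)/3, nous trouvons x = 21.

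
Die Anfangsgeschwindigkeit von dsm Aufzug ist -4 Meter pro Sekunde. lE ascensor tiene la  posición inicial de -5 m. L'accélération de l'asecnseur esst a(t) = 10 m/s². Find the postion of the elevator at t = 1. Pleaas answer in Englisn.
To solve this, we need to take 2 antiderivatives of our acceleration equation a(t) = 10. The integral of acceleration is velocity. Using v(0) = -4, we get v(t) = 10·t - 4. Finding the integral of v(t) and using x(0) = -5: x(t) = 5·t^2 - 4·t - 5. Using x(t) = 5·t^2 - 4·t - 5 and substituting t = 1, we find x = -4.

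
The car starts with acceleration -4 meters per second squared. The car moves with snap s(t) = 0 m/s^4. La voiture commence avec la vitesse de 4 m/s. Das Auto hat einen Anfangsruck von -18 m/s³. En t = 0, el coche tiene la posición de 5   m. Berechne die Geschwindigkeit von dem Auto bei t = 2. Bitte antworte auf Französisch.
Pour résoudre ceci, nous devons prendre 3 intégrales de notre équation du snap s(t) = 0. En intégrant le snap et en utilisant la condition initiale j(0) = -18, nous obtenons j(t) = -18. La primitive du jerk est l'accélération. En utilisant a(0) = -4, nous obtenons a(t) = -18·t - 4. En prenant ∫a(t)dt et en appliquant v(0) = 4, nous trouvons v(t) = -9·t^2 - 4·t + 4. Nous avons la vitesse v(t) = -9·t^2 - 4·t + 4. En substituant t = 2: v(2) = -40.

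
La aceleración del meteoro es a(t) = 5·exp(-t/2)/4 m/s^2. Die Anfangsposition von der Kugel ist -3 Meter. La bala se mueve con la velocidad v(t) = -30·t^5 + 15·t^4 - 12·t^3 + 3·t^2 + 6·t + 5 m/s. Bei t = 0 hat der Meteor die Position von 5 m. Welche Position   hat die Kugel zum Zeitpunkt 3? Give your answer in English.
To find the answer, we compute 1 integral of v(t) = -30·t^5 + 15·t^4 - 12·t^3 + 3·t^2 + 6·t + 5. The integral of velocity, with x(0) = -3, gives position: x(t) = -5·t^6 + 3·t^5 - 3·t^4 + t^3 + 3·t^2 + 5·t - 3. We have position x(t) = -5·t^6 + 3·t^5 - 3·t^4 + t^3 + 3·t^2 + 5·t - 3. Substituting t = 3: x(3) = -3093.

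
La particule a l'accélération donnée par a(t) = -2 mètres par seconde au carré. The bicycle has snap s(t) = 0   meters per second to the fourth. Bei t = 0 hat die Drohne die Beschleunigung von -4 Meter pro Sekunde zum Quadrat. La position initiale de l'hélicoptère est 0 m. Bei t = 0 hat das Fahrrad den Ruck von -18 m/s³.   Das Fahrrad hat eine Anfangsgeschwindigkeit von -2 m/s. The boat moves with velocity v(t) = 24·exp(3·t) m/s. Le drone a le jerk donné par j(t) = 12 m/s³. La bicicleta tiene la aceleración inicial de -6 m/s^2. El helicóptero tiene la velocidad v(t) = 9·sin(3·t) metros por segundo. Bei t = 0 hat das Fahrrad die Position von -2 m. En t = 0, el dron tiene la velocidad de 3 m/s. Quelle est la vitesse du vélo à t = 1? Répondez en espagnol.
Necesitamos integrar nuestra ecuación del snap s(t) = 0 3 veces. La integral del snap, con j(0) = -18, da la sacudida: j(t) = -18. La integral de la sacudida es la aceleración. Usando a(0) = -6, obtenemos a(t) = -18·t - 6. La integral de la aceleración, con v(0) = -2, da la velocidad: v(t) = -9·t^2 - 6·t - 2. Tenemos la velocidad v(t) = -9·t^2 - 6·t - 2. Sustituyendo t = 1: v(1) = -17.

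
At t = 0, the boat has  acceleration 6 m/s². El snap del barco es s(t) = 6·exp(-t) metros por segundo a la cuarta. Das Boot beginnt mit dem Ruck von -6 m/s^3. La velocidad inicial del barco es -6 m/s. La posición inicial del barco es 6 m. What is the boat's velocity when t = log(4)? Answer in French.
Nous devons intégrer notre équation du snap s(t) = 6·exp(-t) 3 fois. En intégrant le snap et en utilisant la condition initiale j(0) = -6, nous obtenons j(t) = -6·exp(-t). En intégrant le jerk et en utilisant la condition initiale a(0) = 6, nous obtenons a(t) = 6·exp(-t). La primitive de l'accélération est la vitesse. En utilisant v(0) = -6, nous obtenons v(t) = -6·exp(-t). En utilisant v(t) = -6·exp(-t) et en substituant t = log(4), nous trouvons v = -3/2.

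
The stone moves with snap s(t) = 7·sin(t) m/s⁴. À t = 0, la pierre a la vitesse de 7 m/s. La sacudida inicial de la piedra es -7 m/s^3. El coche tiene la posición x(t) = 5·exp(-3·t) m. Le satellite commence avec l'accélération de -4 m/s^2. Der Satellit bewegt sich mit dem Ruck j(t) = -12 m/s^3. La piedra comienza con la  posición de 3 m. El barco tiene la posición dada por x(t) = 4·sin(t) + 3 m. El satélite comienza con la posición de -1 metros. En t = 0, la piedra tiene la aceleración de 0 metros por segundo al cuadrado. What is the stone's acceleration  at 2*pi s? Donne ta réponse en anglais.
Starting from snap s(t) = 7·sin(t), we take 2 antiderivatives. Taking ∫s(t)dt and applying j(0) = -7, we find j(t) = -7·cos(t). The antiderivative of jerk, with a(0) = 0, gives acceleration: a(t) = -7·sin(t). We have acceleration a(t) = -7·sin(t). Substituting t = 2*pi: a(2*pi) = 0.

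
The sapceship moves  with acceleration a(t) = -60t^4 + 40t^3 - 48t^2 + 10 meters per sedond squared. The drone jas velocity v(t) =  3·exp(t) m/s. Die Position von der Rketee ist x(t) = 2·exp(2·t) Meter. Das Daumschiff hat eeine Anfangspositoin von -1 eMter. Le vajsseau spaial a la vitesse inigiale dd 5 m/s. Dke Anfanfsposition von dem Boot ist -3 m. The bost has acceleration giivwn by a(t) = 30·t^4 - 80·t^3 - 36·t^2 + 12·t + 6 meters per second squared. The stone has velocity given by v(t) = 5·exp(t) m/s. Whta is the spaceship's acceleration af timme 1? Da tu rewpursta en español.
De la ecuación de la aceleración a(t) = -60·t^4 + 40·t^3 - 48·t^2 + 10, sustituimos t = 1 para obtener a = -58.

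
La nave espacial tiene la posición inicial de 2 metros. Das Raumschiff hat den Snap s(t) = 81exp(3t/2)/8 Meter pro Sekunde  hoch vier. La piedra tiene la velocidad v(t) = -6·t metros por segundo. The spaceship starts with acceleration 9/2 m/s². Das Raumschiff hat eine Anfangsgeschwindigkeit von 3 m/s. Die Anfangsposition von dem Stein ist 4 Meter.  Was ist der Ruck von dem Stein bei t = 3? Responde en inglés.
We must differentiate our velocity equation v(t) = -6·t 2 times. The derivative of velocity gives acceleration: a(t) = -6. Differentiating acceleration, we get jerk: j(t) = 0. We have jerk j(t) = 0. Substituting t = 3: j(3) = 0.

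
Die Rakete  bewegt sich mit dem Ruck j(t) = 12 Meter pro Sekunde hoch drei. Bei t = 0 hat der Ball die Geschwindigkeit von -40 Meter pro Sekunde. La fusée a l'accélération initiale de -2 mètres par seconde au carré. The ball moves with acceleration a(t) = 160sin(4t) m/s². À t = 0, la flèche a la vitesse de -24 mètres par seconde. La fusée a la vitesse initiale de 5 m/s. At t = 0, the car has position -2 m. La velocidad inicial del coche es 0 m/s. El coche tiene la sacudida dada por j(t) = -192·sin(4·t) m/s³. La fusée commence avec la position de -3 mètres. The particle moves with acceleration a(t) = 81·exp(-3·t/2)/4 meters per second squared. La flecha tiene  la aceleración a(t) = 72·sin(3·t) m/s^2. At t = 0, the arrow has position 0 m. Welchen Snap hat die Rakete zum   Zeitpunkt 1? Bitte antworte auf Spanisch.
Para resolver esto, necesitamos tomar 1 derivada de nuestra ecuación de la sacudida j(t) = 12. La derivada de la sacudida da el snap: s(t) = 0. De la ecuación del snap s(t) = 0, sustituimos t = 1 para obtener s = 0.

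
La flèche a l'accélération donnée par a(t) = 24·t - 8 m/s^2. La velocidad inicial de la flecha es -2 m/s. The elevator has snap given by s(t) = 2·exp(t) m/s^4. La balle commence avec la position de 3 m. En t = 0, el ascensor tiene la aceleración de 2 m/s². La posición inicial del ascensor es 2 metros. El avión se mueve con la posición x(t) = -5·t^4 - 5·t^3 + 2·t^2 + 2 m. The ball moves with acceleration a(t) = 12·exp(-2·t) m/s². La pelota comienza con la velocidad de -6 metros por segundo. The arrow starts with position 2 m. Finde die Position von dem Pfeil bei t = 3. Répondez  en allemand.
Ausgehend von der Beschleunigung a(t) = 24·t - 8, nehmen wir 2 Integrale. Die Stammfunktion von der Beschleunigung, mit v(0) = -2, ergibt die Geschwindigkeit: v(t) = 12·t^2 - 8·t - 2. Die Stammfunktion von der Geschwindigkeit ist die Position. Mit x(0) = 2 erhalten wir x(t) = 4·t^3 - 4·t^2 - 2·t + 2. Mit x(t) = 4·t^3 - 4·t^2 - 2·t + 2 und Einsetzen von t = 3, finden wir x = 68.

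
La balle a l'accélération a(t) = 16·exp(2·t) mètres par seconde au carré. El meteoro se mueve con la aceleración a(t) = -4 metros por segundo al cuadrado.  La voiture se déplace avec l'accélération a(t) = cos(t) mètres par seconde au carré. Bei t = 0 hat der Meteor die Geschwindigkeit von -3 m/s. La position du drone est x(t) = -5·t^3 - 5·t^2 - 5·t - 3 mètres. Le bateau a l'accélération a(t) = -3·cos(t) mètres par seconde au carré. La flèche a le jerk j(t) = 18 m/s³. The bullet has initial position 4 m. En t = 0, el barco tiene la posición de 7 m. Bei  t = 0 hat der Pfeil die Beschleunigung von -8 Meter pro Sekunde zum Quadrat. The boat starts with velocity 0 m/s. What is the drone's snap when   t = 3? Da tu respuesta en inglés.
To solve this, we need to take 4 derivatives of our position equation x(t) = -5·t^3 - 5·t^2 - 5·t - 3. Differentiating position, we get velocity: v(t) = -15·t^2 - 10·t - 5. Taking d/dt of v(t), we find a(t) = -30·t - 10. Differentiating acceleration, we get jerk: j(t) = -30. Taking d/dt of j(t), we find s(t) = 0. We have snap s(t) = 0. Substituting t = 3: s(3) = 0.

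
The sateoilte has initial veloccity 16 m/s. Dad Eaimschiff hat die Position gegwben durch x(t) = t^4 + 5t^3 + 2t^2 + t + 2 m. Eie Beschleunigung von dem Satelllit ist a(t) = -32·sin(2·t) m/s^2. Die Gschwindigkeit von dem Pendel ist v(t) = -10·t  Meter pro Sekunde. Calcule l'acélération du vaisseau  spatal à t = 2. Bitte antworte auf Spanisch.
Partiendo de la posición x(t) = t^4 + 5·t^3 + 2·t^2 + t + 2, tomamos 2 derivadas. Derivando la posición, obtenemos la velocidad: v(t) = 4·t^3 + 15·t^2 + 4·t + 1. Derivando la velocidad, obtenemos la aceleración: a(t) = 12·t^2 + 30·t + 4. Usando a(t) = 12·t^2 + 30·t + 4 y sustituyendo t = 2, encontramos a = 112.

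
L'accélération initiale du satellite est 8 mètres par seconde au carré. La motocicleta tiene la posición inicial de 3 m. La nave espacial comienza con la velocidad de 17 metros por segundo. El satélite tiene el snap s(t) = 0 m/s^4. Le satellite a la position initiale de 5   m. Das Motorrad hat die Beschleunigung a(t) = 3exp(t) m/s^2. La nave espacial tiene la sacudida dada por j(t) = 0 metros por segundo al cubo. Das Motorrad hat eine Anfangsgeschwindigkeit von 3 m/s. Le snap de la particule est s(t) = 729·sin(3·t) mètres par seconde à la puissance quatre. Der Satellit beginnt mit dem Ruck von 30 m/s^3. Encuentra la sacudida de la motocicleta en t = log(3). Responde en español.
Debemos derivar nuestra ecuación de la aceleración a(t) = 3·exp(t) 1 vez. Derivando la aceleración, obtenemos la sacudida: j(t) = 3·exp(t). De la ecuación de la sacudida j(t) = 3·exp(t), sustituimos t = log(3) para obtener j = 9.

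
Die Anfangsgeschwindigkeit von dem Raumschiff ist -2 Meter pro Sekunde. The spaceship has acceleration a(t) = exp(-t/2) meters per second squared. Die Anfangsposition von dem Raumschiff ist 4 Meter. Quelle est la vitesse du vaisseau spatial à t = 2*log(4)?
Pour résoudre ceci, nous devons prendre 1 intégrale de notre équation de l'accélération a(t) = exp(-t/2). L'intégrale de l'accélération, avec v(0) = -2, donne la vitesse: v(t) = -2·exp(-t/2). Nous avons la vitesse v(t) = -2·exp(-t/2). En substituant t = 2*log(4): v(2*log(4)) = -1/2.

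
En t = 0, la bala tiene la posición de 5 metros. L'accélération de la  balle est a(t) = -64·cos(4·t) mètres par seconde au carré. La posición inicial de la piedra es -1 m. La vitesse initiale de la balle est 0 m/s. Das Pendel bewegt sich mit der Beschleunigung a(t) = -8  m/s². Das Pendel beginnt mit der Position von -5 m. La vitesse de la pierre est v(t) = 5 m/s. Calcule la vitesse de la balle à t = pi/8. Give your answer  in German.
Um dies zu lösen, müssen wir 1 Integral unserer Gleichung für die Beschleunigung a(t) = -64·cos(4·t) finden. Das Integral von der Beschleunigung ist die Geschwindigkeit. Mit v(0) = 0 erhalten wir v(t) = -16·sin(4·t). Mit v(t) = -16·sin(4·t) und Einsetzen von t = pi/8, finden wir v = -16.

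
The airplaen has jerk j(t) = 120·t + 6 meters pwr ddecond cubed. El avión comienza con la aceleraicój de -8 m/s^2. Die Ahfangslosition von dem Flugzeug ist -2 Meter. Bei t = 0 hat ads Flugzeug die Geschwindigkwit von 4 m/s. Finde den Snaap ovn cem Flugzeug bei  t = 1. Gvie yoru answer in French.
Nous devons dériver notre équation du jerk j(t) = 120·t + 6 1 fois. En prenant d/dt de j(t), nous trouvons s(t) = 120. De l'équation du snap s(t) = 120, nous substituons t = 1 pour obtenir s = 120.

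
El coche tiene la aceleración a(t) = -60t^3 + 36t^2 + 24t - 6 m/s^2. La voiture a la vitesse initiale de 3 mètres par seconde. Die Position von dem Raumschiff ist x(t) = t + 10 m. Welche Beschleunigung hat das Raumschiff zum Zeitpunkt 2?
Um dies zu lösen, müssen wir 2 Ableitungen unserer Gleichung für die Position x(t) = t + 10 nehmen. Mit d/dt von x(t) finden wir v(t) = 1. Die Ableitung von der Geschwindigkeit ergibt die Beschleunigung: a(t) = 0. Wir haben die Beschleunigung a(t) = 0. Durch Einsetzen von t = 2: a(2) = 0.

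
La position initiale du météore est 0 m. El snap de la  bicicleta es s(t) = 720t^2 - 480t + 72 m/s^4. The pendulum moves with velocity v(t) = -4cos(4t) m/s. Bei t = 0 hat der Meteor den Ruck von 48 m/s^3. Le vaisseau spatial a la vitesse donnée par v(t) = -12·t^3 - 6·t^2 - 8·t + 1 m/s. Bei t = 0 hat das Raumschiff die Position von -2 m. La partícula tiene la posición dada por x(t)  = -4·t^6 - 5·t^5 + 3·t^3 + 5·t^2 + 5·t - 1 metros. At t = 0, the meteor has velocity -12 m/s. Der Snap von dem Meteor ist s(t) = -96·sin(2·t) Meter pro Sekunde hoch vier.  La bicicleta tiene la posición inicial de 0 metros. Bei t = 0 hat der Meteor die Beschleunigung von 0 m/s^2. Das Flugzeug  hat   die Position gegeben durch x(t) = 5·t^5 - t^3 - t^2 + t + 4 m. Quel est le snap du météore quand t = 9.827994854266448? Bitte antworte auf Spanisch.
Tenemos el snap s(t) = -96·sin(2·t). Sustituyendo t = 9.827994854266448: s(9.827994854266448) = -69.2950728586514.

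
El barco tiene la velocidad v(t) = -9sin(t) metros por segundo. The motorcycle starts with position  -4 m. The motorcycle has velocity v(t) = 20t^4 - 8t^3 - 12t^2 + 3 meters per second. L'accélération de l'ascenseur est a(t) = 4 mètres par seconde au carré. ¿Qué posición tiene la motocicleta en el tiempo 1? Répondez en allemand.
Um dies zu lösen, müssen wir 1 Integral unserer Gleichung für die Geschwindigkeit v(t) = 20·t^4 - 8·t^3 - 12·t^2 + 3 finden. Die Stammfunktion von der Geschwindigkeit, mit x(0) = -4, ergibt die Position: x(t) = 4·t^5 - 2·t^4 - 4·t^3 + 3·t - 4. Wir haben die Position x(t) = 4·t^5 - 2·t^4 - 4·t^3 + 3·t - 4. Durch Einsetzen von t = 1: x(1) = -3.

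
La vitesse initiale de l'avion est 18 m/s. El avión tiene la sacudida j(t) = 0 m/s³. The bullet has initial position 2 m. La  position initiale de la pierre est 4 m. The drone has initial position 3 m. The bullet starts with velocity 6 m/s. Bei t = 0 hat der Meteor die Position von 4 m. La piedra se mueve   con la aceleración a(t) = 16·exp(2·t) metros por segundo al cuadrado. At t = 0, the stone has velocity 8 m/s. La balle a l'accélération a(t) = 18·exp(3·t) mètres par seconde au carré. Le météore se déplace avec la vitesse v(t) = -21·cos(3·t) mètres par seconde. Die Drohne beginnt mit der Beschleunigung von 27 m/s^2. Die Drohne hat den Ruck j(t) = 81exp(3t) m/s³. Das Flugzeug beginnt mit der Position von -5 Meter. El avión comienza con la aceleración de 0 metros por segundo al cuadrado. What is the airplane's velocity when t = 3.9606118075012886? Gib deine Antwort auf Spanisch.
Para resolver esto, necesitamos tomar 2 antiderivadas de nuestra ecuación de la sacudida j(t) = 0. La integral de la sacudida es la aceleración. Usando a(0) = 0, obtenemos a(t) = 0. La integral de la aceleración, con v(0) = 18, da la velocidad: v(t) = 18. De la ecuación de la velocidad v(t) = 18, sustituimos t = 3.9606118075012886 para obtener v = 18.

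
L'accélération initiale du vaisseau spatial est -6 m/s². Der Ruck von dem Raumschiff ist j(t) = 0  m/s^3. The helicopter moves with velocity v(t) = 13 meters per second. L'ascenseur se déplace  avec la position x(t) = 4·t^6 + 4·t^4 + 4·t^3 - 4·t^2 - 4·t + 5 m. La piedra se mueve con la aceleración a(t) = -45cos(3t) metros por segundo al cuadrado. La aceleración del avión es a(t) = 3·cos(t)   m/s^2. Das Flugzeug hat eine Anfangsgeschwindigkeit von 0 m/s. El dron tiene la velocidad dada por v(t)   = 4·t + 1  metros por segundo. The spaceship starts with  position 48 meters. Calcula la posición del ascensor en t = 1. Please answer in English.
From the given position equation x(t) = 4·t^6 + 4·t^4 + 4·t^3 - 4·t^2 - 4·t + 5, we substitute t = 1 to get x = 9.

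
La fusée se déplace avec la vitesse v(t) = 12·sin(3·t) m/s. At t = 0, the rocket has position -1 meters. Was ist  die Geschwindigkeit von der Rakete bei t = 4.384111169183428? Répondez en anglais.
Using v(t) = 12·sin(3·t) and substituting t = 4.384111169183428, we find v = 6.63602282289054.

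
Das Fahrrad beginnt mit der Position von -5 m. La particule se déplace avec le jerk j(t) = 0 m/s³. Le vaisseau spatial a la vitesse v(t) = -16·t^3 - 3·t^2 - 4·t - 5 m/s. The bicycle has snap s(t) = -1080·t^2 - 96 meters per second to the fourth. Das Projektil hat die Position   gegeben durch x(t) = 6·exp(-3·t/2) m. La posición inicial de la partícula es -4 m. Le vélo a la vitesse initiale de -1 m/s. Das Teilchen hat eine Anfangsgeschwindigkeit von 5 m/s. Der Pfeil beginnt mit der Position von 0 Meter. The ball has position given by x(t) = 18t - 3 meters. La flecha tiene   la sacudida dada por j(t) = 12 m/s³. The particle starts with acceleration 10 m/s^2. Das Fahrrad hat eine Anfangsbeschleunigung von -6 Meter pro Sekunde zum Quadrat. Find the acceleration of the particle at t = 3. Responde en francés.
Nous devons intégrer notre équation du jerk j(t) = 0 1 fois. La primitive du jerk, avec a(0) = 10, donne l'accélération: a(t) = 10. De l'équation de l'accélération a(t) = 10, nous substituons t = 3 pour obtenir a = 10.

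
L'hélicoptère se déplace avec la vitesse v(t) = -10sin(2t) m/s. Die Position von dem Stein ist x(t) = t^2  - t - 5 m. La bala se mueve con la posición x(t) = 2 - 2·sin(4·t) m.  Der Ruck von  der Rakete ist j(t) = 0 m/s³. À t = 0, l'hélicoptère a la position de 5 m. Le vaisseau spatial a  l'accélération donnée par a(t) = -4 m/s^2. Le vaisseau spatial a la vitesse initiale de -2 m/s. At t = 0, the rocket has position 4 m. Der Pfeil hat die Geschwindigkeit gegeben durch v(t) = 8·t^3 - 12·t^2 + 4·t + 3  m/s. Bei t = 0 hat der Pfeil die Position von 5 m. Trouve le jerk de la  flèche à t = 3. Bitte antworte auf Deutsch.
Ausgehend von der Geschwindigkeit v(t) = 8·t^3 - 12·t^2 + 4·t + 3, nehmen wir 2 Ableitungen. Durch Ableiten von der Geschwindigkeit erhalten wir die Beschleunigung: a(t) = 24·t^2 - 24·t + 4. Die Ableitung von der Beschleunigung ergibt den Ruck: j(t) = 48·t - 24. Aus der Gleichung für den Ruck j(t) = 48·t - 24, setzen wir t = 3 ein und erhalten j = 120.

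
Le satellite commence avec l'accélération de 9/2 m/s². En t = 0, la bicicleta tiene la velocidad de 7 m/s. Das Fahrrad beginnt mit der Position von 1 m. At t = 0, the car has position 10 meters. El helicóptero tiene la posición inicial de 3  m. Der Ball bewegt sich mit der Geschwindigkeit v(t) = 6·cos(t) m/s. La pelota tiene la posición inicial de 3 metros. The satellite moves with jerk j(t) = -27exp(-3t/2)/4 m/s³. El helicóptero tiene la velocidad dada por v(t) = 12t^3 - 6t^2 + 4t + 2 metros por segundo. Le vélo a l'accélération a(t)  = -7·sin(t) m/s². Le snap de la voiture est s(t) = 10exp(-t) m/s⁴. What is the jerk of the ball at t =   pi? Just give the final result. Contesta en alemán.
Bei t = pi, j = 6.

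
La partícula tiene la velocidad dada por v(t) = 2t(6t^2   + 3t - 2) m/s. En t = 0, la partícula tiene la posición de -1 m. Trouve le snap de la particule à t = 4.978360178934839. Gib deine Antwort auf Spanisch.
Partiendo de la velocidad v(t) = 2·t·(6·t^2 + 3·t - 2), tomamos 3 derivadas. La derivada de la velocidad da la aceleración: a(t) = 12·t^2 + 2·t·(12·t + 3) + 6·t - 4. Tomando d/dt de a(t), encontramos j(t) = 72·t + 12. Tomando d/dt de j(t), encontramos s(t) = 72. De la ecuación del snap s(t) = 72, sustituimos t = 4.978360178934839 para obtener s = 72.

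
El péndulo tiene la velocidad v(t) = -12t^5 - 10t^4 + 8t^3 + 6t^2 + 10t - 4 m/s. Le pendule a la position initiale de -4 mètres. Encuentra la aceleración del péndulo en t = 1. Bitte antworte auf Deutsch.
Wir müssen unsere Gleichung für die Geschwindigkeit v(t) = -12·t^5 - 10·t^4 + 8·t^3 + 6·t^2 + 10·t - 4 1-mal ableiten. Durch Ableiten von der Geschwindigkeit erhalten wir die Beschleunigung: a(t) = -60·t^4 - 40·t^3 + 24·t^2 + 12·t + 10. Aus der Gleichung für die Beschleunigung a(t) = -60·t^4 - 40·t^3 + 24·t^2 + 12·t + 10, setzen wir t = 1 ein und erhalten a = -54.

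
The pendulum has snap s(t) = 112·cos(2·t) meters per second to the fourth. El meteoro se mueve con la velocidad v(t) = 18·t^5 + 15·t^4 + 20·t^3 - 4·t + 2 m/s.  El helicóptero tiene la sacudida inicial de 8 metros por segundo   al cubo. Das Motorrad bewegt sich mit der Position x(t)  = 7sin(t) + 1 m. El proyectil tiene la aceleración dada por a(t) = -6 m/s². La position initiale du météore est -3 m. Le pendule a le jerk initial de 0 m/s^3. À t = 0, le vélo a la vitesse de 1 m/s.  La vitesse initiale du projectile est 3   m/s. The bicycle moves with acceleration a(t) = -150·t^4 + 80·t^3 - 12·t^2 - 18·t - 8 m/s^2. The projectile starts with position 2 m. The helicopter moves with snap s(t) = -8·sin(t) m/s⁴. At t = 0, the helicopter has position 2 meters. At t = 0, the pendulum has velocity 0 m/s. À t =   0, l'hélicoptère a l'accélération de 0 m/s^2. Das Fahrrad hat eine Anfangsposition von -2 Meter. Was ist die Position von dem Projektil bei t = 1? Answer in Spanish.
Para resolver esto, necesitamos tomar 2 integrales de nuestra ecuación de la aceleración a(t) = -6. Tomando ∫a(t)dt y aplicando v(0) = 3, encontramos v(t) = 3 - 6·t. La antiderivada de la velocidad es la posición. Usando x(0) = 2, obtenemos x(t) = -3·t^2 + 3·t + 2. Tenemos la posición x(t) = -3·t^2 + 3·t + 2. Sustituyendo t = 1: x(1) = 2.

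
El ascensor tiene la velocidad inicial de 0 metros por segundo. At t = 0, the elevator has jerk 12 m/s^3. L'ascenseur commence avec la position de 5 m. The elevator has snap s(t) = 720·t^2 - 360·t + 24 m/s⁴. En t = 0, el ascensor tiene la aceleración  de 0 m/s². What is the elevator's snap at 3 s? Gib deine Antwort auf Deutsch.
Mit s(t) = 720·t^2 - 360·t + 24 und Einsetzen von t = 3, finden wir s = 5424.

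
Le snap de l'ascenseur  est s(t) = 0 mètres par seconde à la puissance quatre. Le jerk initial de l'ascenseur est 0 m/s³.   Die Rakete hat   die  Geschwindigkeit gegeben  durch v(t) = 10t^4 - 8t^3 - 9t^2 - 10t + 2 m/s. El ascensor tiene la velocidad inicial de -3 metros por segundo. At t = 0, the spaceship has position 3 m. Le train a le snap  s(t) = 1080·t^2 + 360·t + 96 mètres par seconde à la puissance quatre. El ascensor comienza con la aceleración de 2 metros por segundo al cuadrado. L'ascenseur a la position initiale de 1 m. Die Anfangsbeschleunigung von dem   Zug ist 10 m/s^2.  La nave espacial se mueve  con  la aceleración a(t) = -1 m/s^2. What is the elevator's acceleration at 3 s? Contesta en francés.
Nous devons trouver la primitive de notre équation du snap s(t) = 0 2 fois. En prenant ∫s(t)dt et en appliquant j(0) = 0, nous trouvons j(t) = 0. En intégrant le jerk et en utilisant la condition initiale a(0) = 2, nous obtenons a(t) = 2. De l'équation de l'accélération a(t) = 2, nous substituons t = 3 pour obtenir a = 2.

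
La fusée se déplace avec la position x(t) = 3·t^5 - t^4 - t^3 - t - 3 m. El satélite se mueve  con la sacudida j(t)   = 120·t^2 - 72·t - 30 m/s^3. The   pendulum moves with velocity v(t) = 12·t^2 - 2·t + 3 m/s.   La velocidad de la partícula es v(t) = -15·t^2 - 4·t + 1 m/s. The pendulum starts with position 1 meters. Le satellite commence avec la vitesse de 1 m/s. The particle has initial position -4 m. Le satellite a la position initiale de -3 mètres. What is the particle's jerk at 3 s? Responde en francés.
Pour résoudre ceci, nous devons prendre 2 dérivées de notre équation de la vitesse v(t) = -15·t^2 - 4·t + 1. En dérivant la vitesse, nous obtenons l'accélération: a(t) = -30·t - 4. La dérivée de l'accélération donne le jerk: j(t) = -30. Nous avons le jerk j(t) = -30. En substituant t = 3: j(3) = -30.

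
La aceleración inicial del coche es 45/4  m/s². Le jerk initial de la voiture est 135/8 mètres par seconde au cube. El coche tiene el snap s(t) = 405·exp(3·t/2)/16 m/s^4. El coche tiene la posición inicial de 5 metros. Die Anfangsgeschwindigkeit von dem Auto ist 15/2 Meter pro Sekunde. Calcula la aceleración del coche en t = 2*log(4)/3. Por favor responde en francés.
Nous devons trouver l'intégrale de notre équation du snap s(t) = 405·exp(3·t/2)/16 2 fois. En intégrant le snap et en utilisant la condition initiale j(0) = 135/8, nous obtenons j(t) = 135·exp(3·t/2)/8. En prenant ∫j(t)dt et en appliquant a(0) = 45/4, nous trouvons a(t) = 45·exp(3·t/2)/4. De l'équation de l'accélération a(t) = 45·exp(3·t/2)/4, nous substituons t = 2*log(4)/3 pour obtenir a = 45.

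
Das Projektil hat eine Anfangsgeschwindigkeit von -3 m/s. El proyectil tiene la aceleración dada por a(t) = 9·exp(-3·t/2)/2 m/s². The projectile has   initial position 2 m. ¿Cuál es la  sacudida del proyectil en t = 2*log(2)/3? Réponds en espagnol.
Partiendo de la aceleración a(t) = 9·exp(-3·t/2)/2, tomamos 1 derivada. Tomando d/dt de a(t), encontramos j(t) = -27·exp(-3·t/2)/4. Tenemos la sacudida j(t) = -27·exp(-3·t/2)/4. Sustituyendo t = 2*log(2)/3: j(2*log(2)/3) = -27/8.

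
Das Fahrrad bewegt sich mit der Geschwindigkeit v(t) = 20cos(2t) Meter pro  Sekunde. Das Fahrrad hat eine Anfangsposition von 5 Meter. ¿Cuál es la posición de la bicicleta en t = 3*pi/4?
Necesitamos integrar nuestra ecuación de la velocidad v(t) = 20·cos(2·t) 1 vez. La integral de la velocidad es la posición. Usando x(0) = 5, obtenemos x(t) = 10·sin(2·t) + 5. De la ecuación de la posición x(t) = 10·sin(2·t) + 5, sustituimos t = 3*pi/4 para obtener x = -5.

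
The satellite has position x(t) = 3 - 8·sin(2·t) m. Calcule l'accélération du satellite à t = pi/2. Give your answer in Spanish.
Debemos derivar nuestra ecuación de la posición x(t) = 3 - 8·sin(2·t) 2 veces. Tomando d/dt de x(t), encontramos v(t) = -16·cos(2·t). Tomando d/dt de v(t), encontramos a(t) = 32·sin(2·t). Usando a(t) = 32·sin(2·t) y sustituyendo t = pi/2, encontramos a = 0.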